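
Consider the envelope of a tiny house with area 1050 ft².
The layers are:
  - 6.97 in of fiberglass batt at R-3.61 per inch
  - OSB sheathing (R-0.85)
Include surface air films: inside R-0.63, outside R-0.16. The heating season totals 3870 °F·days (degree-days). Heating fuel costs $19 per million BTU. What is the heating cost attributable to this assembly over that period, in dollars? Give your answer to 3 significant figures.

6.97 × 3.61 = 25.16
R_total = 0.63 + 25.16 + 0.85 + 0.16 = 26.8 ft²·°F·h/BTU
E = A × HDD × 24 / R = 1050 × 3870 × 24 / 26.8 = 3639000 BTU
Cost = 3639000/10⁶ × 19 = $69.14

69.1 dollars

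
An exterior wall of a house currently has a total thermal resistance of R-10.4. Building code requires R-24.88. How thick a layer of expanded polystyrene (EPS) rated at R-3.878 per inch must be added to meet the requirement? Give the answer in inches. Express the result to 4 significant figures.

3.734 in

ΔR = 24.88 − 10.4 = 14.48 ft²·°F·h/BTU
L = ΔR / (R/in) = 14.48/3.878 = 3.7339 in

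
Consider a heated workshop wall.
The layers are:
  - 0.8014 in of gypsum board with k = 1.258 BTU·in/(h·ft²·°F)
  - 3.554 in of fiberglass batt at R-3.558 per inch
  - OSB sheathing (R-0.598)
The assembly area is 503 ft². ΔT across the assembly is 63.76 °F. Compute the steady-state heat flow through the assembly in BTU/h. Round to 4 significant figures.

0.8014/1.258 = 0.63704
3.554 × 3.558 = 12.645
R_total = 0.63704 + 12.645 + 0.598 = 13.88 ft²·°F·h/BTU
Q = A·ΔT/R = 503 × 63.76 / 13.88 = 2310.6 BTU/h

2311 BTU/h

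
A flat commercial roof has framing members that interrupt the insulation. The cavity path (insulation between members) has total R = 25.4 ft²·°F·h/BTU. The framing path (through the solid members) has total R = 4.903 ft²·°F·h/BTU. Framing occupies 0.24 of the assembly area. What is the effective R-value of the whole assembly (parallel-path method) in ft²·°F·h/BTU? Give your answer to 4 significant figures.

U_eff = 0.76/25.4 + 0.24/4.903 = 0.029921 + 0.04895 = 0.078871
R_eff = 1/U_eff = 12.679 ft²·°F·h/BTU

12.68 ft²·°F·h/BTU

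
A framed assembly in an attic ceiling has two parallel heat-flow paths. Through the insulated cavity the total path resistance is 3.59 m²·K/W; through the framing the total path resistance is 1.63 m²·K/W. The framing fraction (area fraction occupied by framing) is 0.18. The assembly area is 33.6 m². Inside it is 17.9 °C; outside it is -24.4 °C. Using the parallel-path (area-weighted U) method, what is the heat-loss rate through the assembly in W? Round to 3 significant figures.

U_eff = 0.82/3.59 + 0.18/1.63 = 0.2284 + 0.1104 = 0.3388
R_eff = 1/U_eff = 2.951 m²·K/W
Q = 33.6 × (17.9 − (-24.4)) / 2.951 = 481.6 W

482 W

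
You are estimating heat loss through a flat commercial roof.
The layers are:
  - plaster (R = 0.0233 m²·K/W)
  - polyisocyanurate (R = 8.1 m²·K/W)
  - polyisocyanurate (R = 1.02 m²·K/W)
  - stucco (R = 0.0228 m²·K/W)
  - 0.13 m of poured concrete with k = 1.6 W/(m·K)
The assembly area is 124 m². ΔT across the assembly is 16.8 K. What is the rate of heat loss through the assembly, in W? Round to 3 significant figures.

0.13/1.6 = 0.08125
R_total = 0.0233 + 8.1 + 1.02 + 0.0228 + 0.08125 = 9.247 m²·K/W
Q = A·ΔT/R = 124 × 16.8 / 9.247 = 225.3 W

225 W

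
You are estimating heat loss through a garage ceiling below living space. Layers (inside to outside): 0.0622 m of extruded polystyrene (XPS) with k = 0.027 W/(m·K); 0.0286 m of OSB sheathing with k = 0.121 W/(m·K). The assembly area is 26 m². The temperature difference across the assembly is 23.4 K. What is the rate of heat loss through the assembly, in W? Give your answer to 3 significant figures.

0.0622/0.027 = 2.304
0.0286/0.121 = 0.2364
R_total = 2.304 + 0.2364 = 2.54 m²·K/W
Q = A·ΔT/R = 26 × 23.4 / 2.54 = 239.5 W

240 W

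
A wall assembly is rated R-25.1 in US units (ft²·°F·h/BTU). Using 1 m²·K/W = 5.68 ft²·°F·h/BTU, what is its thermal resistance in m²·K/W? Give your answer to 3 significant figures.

R_SI = 25.1/5.68 = 4.419

4.42 m²·K/W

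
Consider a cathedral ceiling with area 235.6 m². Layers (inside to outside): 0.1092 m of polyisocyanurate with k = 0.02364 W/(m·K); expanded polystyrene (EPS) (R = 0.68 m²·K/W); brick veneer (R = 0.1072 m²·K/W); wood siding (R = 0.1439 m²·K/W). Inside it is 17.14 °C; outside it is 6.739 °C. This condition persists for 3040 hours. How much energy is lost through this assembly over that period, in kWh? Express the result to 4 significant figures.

1342 kWh

0.1092/0.02364 = 4.6193
R_total = 4.6193 + 0.68 + 0.1072 + 0.1439 = 5.5504 m²·K/W
Q = 235.6 × (17.14 − 6.739) / 5.5504 = 441.5 W
E = 441.5 W × 3040 h / 1000 = 1342.1 kWh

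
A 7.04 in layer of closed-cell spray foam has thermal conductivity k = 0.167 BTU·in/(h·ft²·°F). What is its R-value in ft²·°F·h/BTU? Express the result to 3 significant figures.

R = L/k = 7.04/0.167 = 42.16 ft²·°F·h/BTU

42.2 ft²·°F·h/BTU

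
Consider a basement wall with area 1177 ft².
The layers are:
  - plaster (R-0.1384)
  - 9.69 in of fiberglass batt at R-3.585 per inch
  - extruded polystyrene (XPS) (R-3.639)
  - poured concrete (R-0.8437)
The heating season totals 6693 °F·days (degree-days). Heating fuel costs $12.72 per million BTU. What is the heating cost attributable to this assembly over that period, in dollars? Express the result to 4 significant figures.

9.69 × 3.585 = 34.739
R_total = 0.1384 + 34.739 + 3.639 + 0.8437 = 39.36 ft²·°F·h/BTU
E = A × HDD × 24 / R = 1177 × 6693 × 24 / 39.36 = 4803500 BTU
Cost = 4803500/10⁶ × 12.72 = $61.1

61.10 dollars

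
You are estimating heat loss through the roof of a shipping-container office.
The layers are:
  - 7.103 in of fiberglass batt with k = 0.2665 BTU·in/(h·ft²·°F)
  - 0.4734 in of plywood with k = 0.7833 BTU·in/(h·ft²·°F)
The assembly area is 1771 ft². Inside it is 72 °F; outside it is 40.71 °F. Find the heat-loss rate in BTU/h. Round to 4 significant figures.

7.103/0.2665 = 26.653
0.4734/0.7833 = 0.60437
R_total = 26.653 + 0.60437 = 27.257 ft²·°F·h/BTU
Q = A·ΔT/R = 1771 × (72 − 40.71) / 27.257 = 2033 BTU/h

2033 BTU/h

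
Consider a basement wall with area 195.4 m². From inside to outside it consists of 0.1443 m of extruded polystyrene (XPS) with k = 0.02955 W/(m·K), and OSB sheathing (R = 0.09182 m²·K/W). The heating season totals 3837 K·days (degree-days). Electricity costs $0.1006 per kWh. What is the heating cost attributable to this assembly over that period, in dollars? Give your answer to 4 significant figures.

363.9 dollars

0.1443/0.02955 = 4.8832
R_total = 4.8832 + 0.09182 = 4.9751 m²·K/W
E = A × HDD × 24 / R / 1000 = 195.4 × 3837 × 24 / 4.9751 / 1000 = 3616.8 kWh
Cost = 3616.8 × 0.1006 = $363.85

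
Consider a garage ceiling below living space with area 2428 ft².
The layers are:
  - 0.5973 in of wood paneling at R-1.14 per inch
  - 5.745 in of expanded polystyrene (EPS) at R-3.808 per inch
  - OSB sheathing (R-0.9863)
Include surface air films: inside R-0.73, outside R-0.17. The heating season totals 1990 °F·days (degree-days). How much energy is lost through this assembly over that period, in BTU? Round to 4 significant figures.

4744000 BTU

0.5973 × 1.14 = 0.68092
5.745 × 3.808 = 21.877
R_total = 0.73 + 0.68092 + 21.877 + 0.9863 + 0.17 = 24.444 ft²·°F·h/BTU
E = A × HDD × 24 / R = 2428 × 1990 × 24 / 24.444 = 4743900 BTU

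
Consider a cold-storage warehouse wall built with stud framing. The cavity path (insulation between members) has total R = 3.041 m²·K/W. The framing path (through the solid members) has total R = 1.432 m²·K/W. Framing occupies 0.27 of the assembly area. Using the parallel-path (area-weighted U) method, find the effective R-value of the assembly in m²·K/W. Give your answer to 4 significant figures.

2.333 m²·K/W

U_eff = 0.73/3.041 + 0.27/1.432 = 0.24005 + 0.18855 = 0.4286
R_eff = 1/U_eff = 2.3332 m²·K/W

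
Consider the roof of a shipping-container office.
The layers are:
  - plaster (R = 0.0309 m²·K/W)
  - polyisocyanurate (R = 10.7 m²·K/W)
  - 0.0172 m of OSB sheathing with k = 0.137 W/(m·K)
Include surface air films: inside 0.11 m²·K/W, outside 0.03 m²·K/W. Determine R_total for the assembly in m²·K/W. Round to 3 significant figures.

0.0172/0.137 = 0.1255
R_total = 0.11 + 0.0309 + 10.7 + 0.1255 + 0.03 = 11 m²·K/W

11.0 m²·K/W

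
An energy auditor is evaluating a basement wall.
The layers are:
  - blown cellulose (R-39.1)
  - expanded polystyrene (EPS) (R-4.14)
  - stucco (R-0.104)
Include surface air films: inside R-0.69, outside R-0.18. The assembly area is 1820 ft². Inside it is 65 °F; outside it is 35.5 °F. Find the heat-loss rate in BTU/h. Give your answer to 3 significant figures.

R_total = 0.69 + 39.1 + 4.14 + 0.104 + 0.18 = 44.21 ft²·°F·h/BTU
Q = A·ΔT/R = 1820 × (65 − 35.5) / 44.21 = 1214 BTU/h

1210 BTU/h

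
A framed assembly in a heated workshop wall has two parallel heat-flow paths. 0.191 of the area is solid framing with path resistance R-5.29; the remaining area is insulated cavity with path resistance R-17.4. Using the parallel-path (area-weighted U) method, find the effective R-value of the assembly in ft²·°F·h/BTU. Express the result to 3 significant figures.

U_eff = 0.809/17.4 + 0.191/5.29 = 0.04649 + 0.03611 = 0.0826
R_eff = 1/U_eff = 12.11 ft²·°F·h/BTU

12.1 ft²·°F·h/BTU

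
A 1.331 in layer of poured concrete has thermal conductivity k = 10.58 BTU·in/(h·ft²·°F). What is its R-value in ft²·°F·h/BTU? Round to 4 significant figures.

0.1258 ft²·°F·h/BTU

R = L/k = 1.331/10.58 = 0.1258 ft²·°F·h/BTU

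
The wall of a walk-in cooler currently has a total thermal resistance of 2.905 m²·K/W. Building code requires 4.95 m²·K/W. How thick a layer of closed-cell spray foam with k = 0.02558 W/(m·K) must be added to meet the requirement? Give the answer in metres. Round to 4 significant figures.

ΔR = 4.95 − 2.905 = 2.045 m²·K/W
L = ΔR × k = 2.045 × 0.02558 = 0.052311 m

0.05231 m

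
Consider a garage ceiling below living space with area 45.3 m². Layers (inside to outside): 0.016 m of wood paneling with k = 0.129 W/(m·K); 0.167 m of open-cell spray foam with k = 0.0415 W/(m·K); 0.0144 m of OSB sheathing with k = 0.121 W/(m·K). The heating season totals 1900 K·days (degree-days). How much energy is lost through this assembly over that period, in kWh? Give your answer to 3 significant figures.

0.016/0.129 = 0.124
0.167/0.0415 = 4.024
0.0144/0.121 = 0.119
R_total = 0.124 + 4.024 + 0.119 = 4.267 m²·K/W
E = A × HDD × 24 / R / 1000 = 45.3 × 1900 × 24 / 4.267 / 1000 = 484.1 kWh

484 kWh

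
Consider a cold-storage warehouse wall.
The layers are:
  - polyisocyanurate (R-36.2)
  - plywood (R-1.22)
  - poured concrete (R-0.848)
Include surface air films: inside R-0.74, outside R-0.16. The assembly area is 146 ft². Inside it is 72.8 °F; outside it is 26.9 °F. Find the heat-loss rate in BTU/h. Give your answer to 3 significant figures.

171 BTU/h

R_total = 0.74 + 36.2 + 1.22 + 0.848 + 0.16 = 39.17 ft²·°F·h/BTU
Q = A·ΔT/R = 146 × (72.8 − 26.9) / 39.17 = 171.1 BTU/h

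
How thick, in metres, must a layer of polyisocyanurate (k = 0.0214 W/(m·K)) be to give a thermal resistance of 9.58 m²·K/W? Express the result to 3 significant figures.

L = R·k = 9.58 × 0.0214 = 0.205 m

0.205 m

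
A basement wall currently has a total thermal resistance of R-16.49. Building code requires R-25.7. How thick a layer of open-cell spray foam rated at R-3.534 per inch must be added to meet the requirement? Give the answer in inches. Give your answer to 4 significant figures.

ΔR = 25.7 − 16.49 = 9.21 ft²·°F·h/BTU
L = ΔR / (R/in) = 9.21/3.534 = 2.6061 in

2.606 in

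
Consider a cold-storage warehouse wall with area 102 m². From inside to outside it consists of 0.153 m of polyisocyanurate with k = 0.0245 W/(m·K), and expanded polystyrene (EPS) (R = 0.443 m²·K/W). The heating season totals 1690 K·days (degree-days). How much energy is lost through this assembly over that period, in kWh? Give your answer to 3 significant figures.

0.153/0.0245 = 6.245
R_total = 6.245 + 0.443 = 6.688 m²·K/W
E = A × HDD × 24 / R / 1000 = 102 × 1690 × 24 / 6.688 / 1000 = 618.6 kWh

619 kWh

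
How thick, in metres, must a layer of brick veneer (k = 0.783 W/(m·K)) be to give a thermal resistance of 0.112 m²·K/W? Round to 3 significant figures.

L = R·k = 0.112 × 0.783 = 0.0877 m

0.0877 m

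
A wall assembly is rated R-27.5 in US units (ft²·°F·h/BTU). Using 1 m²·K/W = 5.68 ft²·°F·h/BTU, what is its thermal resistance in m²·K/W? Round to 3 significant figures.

4.84 m²·K/W

R_SI = 27.5/5.68 = 4.842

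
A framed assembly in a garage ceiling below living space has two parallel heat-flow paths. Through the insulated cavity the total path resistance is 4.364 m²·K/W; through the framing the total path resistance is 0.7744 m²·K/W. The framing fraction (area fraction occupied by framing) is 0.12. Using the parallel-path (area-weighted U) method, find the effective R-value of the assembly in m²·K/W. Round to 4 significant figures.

2.804 m²·K/W

U_eff = 0.88/4.364 + 0.12/0.7744 = 0.20165 + 0.15496 = 0.35661
R_eff = 1/U_eff = 2.8042 m²·K/W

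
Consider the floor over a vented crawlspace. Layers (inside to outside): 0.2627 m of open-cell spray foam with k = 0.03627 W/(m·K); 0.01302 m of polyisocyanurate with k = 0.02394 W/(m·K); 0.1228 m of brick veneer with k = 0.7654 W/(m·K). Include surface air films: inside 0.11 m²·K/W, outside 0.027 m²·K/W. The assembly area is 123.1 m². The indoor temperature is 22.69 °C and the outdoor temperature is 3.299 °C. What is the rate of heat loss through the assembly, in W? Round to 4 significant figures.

0.2627/0.03627 = 7.2429
0.01302/0.02394 = 0.54386
0.1228/0.7654 = 0.16044
R_total = 0.11 + 7.2429 + 0.54386 + 0.16044 + 0.027 = 8.0842 m²·K/W
Q = A·ΔT/R = 123.1 × (22.69 − 3.299) / 8.0842 = 295.27 W

295.3 W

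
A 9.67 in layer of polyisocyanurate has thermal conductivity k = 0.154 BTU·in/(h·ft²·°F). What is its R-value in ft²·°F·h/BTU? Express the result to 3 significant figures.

62.8 ft²·°F·h/BTU

R = L/k = 9.67/0.154 = 62.79 ft²·°F·h/BTU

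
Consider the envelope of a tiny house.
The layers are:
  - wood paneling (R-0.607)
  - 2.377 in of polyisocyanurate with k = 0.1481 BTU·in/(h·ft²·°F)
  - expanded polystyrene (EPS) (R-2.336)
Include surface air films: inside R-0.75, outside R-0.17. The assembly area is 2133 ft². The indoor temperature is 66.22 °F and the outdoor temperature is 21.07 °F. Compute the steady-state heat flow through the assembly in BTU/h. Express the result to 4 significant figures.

2.377/0.1481 = 16.05
R_total = 0.75 + 0.607 + 16.05 + 2.336 + 0.17 = 19.913 ft²·°F·h/BTU
Q = A·ΔT/R = 2133 × (66.22 − 21.07) / 19.913 = 4836.3 BTU/h

4836 BTU/h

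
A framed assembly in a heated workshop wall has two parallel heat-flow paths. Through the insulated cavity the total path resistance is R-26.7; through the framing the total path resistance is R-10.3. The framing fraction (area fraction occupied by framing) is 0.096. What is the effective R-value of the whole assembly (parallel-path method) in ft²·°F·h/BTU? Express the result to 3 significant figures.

23.2 ft²·°F·h/BTU

U_eff = 0.904/26.7 + 0.096/10.3 = 0.03386 + 0.00932 = 0.04318
R_eff = 1/U_eff = 23.16 ft²·°F·h/BTU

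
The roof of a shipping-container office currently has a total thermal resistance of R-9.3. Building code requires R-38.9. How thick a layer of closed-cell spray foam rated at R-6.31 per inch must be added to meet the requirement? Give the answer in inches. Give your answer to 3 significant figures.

ΔR = 38.9 − 9.3 = 29.6 ft²·°F·h/BTU
L = ΔR / (R/in) = 29.6/6.31 = 4.691 in

4.69 in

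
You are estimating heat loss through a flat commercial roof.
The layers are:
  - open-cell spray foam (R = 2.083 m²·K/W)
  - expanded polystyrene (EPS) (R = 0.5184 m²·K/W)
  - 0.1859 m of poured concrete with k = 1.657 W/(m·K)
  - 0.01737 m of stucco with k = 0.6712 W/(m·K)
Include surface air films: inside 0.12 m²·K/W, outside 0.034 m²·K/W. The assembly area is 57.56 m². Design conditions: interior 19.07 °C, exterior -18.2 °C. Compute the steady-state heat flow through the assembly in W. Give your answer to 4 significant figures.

0.1859/1.657 = 0.11219
0.01737/0.6712 = 0.025879
R_total = 0.12 + 2.083 + 0.5184 + 0.11219 + 0.025879 + 0.034 = 2.8935 m²·K/W
Q = A·ΔT/R = 57.56 × (19.07 − (-18.2)) / 2.8935 = 741.41 W

741.4 W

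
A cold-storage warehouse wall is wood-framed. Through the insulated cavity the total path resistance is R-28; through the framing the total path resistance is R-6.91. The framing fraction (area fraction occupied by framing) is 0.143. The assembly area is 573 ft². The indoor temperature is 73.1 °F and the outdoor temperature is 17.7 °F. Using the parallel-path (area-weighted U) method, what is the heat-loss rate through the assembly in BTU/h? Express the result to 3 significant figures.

1630 BTU/h

U_eff = 0.857/28 + 0.143/6.91 = 0.03061 + 0.02069 = 0.0513
R_eff = 1/U_eff = 19.49 ft²·°F·h/BTU
Q = 573 × (73.1 − 17.7) / 19.49 = 1629 BTU/h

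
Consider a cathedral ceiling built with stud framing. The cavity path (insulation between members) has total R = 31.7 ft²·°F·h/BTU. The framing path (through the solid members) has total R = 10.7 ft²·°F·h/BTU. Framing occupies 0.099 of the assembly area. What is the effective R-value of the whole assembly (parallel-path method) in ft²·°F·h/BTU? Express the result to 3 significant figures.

U_eff = 0.901/31.7 + 0.099/10.7 = 0.02842 + 0.009252 = 0.03768
R_eff = 1/U_eff = 26.54 ft²·°F·h/BTU

26.5 ft²·°F·h/BTU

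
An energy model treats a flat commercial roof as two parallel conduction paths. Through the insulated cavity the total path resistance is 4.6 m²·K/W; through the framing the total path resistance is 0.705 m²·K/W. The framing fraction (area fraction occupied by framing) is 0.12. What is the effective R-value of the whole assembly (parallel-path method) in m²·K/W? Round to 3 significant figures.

2.77 m²·K/W

U_eff = 0.88/4.6 + 0.12/0.705 = 0.1913 + 0.1702 = 0.3615
R_eff = 1/U_eff = 2.766 m²·K/W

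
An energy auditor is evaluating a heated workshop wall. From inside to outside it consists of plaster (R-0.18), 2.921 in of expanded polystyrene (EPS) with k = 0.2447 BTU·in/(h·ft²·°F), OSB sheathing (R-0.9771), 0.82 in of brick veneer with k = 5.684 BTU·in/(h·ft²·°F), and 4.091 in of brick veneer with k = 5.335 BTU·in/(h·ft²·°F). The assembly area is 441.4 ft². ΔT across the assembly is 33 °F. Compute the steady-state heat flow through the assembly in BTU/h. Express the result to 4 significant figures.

1040 BTU/h

2.921/0.2447 = 11.937
0.82/5.684 = 0.14426
4.091/5.335 = 0.76682
R_total = 0.18 + 11.937 + 0.9771 + 0.14426 + 0.76682 = 14.005 ft²·°F·h/BTU
Q = A·ΔT/R = 441.4 × 33 / 14.005 = 1040.1 BTU/h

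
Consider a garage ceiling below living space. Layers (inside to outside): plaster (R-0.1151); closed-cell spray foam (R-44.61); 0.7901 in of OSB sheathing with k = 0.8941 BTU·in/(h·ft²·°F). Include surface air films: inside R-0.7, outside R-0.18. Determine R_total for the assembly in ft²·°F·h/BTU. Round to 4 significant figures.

0.7901/0.8941 = 0.88368
R_total = 0.7 + 0.1151 + 44.61 + 0.88368 + 0.18 = 46.489 ft²·°F·h/BTU

46.49 ft²·°F·h/BTU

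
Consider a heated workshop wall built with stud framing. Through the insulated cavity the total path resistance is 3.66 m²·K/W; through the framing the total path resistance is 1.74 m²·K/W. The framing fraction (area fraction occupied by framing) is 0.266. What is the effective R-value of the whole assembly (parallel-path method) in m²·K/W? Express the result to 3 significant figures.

U_eff = 0.734/3.66 + 0.266/1.74 = 0.2005 + 0.1529 = 0.3534
R_eff = 1/U_eff = 2.829 m²·K/W

2.83 m²·K/W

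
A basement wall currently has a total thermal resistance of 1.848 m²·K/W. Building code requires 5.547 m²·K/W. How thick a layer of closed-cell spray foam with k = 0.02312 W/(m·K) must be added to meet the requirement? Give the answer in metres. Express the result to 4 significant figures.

ΔR = 5.547 − 1.848 = 3.699 m²·K/W
L = ΔR × k = 3.699 × 0.02312 = 0.085521 m

0.08552 m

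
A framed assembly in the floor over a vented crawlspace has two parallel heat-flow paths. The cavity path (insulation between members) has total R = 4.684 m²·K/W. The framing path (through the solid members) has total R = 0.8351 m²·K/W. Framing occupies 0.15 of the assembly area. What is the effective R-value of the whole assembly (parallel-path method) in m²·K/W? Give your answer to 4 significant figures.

U_eff = 0.85/4.684 + 0.15/0.8351 = 0.18147 + 0.17962 = 0.36109
R_eff = 1/U_eff = 2.7694 m²·K/W

2.769 m²·K/W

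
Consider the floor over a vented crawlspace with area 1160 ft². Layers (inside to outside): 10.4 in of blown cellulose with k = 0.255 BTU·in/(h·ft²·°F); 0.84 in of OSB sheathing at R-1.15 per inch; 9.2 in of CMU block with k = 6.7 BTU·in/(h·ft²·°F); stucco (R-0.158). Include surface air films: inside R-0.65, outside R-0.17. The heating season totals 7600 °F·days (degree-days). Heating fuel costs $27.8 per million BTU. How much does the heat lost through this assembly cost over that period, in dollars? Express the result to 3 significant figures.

10.4/0.255 = 40.78
0.84 × 1.15 = 0.966
9.2/6.7 = 1.373
R_total = 0.65 + 40.78 + 0.966 + 1.373 + 0.158 + 0.17 = 44.1 ft²·°F·h/BTU
E = A × HDD × 24 / R = 1160 × 7600 × 24 / 44.1 = 4798000 BTU
Cost = 4798000/10⁶ × 27.8 = $133.4

133 dollars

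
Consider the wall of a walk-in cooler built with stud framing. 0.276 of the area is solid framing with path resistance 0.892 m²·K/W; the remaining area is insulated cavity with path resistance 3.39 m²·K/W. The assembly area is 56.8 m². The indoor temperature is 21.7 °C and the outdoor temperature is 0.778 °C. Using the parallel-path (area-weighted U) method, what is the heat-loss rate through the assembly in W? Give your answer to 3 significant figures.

U_eff = 0.724/3.39 + 0.276/0.892 = 0.2136 + 0.3094 = 0.523
R_eff = 1/U_eff = 1.912 m²·K/W
Q = 56.8 × (21.7 − 0.778) / 1.912 = 621.5 W

622 W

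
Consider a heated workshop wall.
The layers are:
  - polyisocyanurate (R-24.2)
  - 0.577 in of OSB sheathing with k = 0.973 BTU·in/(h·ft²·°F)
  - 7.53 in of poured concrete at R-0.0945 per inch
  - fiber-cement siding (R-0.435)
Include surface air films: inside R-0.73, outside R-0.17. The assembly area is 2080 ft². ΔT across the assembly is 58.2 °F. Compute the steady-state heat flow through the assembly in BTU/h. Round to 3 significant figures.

0.577/0.973 = 0.593
7.53 × 0.0945 = 0.7116
R_total = 0.73 + 24.2 + 0.593 + 0.7116 + 0.435 + 0.17 = 26.84 ft²·°F·h/BTU
Q = A·ΔT/R = 2080 × 58.2 / 26.84 = 4510 BTU/h

4510 BTU/h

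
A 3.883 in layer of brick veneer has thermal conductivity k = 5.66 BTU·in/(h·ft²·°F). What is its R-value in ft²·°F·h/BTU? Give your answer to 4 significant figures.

R = L/k = 3.883/5.66 = 0.68604 ft²·°F·h/BTU

0.6860 ft²·°F·h/BTU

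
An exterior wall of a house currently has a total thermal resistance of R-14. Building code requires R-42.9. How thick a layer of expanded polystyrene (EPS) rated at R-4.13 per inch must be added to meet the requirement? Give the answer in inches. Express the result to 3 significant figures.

ΔR = 42.9 − 14 = 28.9 ft²·°F·h/BTU
L = ΔR / (R/in) = 28.9/4.13 = 6.998 in

7.00 in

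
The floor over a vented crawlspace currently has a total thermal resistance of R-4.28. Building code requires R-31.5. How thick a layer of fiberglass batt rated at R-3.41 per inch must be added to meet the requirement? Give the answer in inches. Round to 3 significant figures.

7.98 in

ΔR = 31.5 − 4.28 = 27.22 ft²·°F·h/BTU
L = ΔR / (R/in) = 27.22/3.41 = 7.982 in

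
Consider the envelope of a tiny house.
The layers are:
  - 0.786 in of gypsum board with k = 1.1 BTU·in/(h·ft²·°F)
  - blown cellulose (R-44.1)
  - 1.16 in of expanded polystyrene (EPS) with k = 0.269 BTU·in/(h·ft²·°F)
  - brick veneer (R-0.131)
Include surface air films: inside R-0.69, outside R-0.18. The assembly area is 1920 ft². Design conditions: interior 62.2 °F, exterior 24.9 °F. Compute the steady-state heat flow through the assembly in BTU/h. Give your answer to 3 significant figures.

0.786/1.1 = 0.7145
1.16/0.269 = 4.312
R_total = 0.69 + 0.7145 + 44.1 + 4.312 + 0.131 + 0.18 = 50.13 ft²·°F·h/BTU
Q = A·ΔT/R = 1920 × (62.2 − 24.9) / 50.13 = 1429 BTU/h

1430 BTU/h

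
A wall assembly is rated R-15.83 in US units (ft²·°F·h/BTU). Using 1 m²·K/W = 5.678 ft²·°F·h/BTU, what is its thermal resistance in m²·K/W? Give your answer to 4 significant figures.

2.788 m²·K/W

R_SI = 15.83/5.678 = 2.788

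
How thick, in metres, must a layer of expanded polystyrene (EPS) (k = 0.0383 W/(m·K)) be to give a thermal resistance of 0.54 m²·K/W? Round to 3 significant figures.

L = R·k = 0.54 × 0.0383 = 0.02068 m

0.0207 m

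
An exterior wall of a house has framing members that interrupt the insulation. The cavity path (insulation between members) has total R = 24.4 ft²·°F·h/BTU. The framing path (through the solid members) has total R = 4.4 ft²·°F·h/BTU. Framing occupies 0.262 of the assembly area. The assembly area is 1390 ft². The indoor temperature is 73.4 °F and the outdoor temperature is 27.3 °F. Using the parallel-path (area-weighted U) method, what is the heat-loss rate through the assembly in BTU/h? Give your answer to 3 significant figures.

U_eff = 0.738/24.4 + 0.262/4.4 = 0.03025 + 0.05955 = 0.08979
R_eff = 1/U_eff = 11.14 ft²·°F·h/BTU
Q = 1390 × (73.4 − 27.3) / 11.14 = 5754 BTU/h

5750 BTU/h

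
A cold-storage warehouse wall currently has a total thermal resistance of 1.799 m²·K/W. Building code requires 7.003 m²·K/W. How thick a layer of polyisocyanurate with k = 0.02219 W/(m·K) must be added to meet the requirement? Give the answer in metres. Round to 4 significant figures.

0.1155 m

ΔR = 7.003 − 1.799 = 5.204 m²·K/W
L = ΔR × k = 5.204 × 0.02219 = 0.11548 m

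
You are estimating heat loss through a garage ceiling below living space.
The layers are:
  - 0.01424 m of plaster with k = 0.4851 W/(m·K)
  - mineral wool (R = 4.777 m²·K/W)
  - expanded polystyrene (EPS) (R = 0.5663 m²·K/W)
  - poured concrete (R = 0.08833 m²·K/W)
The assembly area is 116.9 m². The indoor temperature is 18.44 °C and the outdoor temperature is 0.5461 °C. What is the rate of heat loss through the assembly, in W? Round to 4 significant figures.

0.01424/0.4851 = 0.029355
R_total = 0.029355 + 4.777 + 0.5663 + 0.08833 = 5.461 m²·K/W
Q = A·ΔT/R = 116.9 × (18.44 − 0.5461) / 5.461 = 383.04 W

383.0 W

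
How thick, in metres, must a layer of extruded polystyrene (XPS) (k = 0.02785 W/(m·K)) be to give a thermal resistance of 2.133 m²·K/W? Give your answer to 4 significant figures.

0.05940 m

L = R·k = 2.133 × 0.02785 = 0.059404 m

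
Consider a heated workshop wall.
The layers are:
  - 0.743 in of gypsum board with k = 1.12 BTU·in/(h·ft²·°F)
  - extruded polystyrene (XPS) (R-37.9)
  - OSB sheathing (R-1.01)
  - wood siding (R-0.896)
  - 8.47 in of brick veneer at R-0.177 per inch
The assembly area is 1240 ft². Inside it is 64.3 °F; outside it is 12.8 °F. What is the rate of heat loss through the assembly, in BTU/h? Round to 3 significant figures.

0.743/1.12 = 0.6634
8.47 × 0.177 = 1.499
R_total = 0.6634 + 37.9 + 1.01 + 0.896 + 1.499 = 41.97 ft²·°F·h/BTU
Q = A·ΔT/R = 1240 × (64.3 − 12.8) / 41.97 = 1522 BTU/h

1520 BTU/h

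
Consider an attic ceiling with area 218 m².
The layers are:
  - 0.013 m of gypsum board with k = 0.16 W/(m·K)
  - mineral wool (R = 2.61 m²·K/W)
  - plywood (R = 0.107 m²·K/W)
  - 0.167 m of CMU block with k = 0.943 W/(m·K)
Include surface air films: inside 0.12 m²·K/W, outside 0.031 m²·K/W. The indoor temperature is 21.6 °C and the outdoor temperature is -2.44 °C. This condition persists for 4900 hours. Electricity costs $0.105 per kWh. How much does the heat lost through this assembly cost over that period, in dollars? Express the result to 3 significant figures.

862 dollars

0.013/0.16 = 0.08125
0.167/0.943 = 0.1771
R_total = 0.12 + 0.08125 + 2.61 + 0.107 + 0.1771 + 0.031 = 3.126 m²·K/W
Q = 218 × (21.6 − (-2.44)) / 3.126 = 1676 W
E = 1676 W × 4900 h / 1000 = 8214 kWh
Cost = 8214 × 0.105 = $862.5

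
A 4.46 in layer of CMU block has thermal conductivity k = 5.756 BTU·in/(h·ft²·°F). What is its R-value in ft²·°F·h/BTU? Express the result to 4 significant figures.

R = L/k = 4.46/5.756 = 0.77484 ft²·°F·h/BTU

0.7748 ft²·°F·h/BTU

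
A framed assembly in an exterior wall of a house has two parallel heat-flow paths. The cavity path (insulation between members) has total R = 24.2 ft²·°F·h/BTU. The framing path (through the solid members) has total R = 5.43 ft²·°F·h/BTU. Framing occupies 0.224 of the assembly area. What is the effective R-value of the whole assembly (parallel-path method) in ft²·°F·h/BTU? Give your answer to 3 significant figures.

13.6 ft²·°F·h/BTU

U_eff = 0.776/24.2 + 0.224/5.43 = 0.03207 + 0.04125 = 0.07332
R_eff = 1/U_eff = 13.64 ft²·°F·h/BTU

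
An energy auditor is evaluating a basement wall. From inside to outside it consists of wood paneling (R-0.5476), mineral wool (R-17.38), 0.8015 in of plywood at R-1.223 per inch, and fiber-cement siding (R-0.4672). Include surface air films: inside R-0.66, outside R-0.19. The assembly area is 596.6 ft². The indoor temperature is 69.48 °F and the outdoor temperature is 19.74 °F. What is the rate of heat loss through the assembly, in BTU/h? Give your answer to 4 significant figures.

1467 BTU/h

0.8015 × 1.223 = 0.98023
R_total = 0.66 + 0.5476 + 17.38 + 0.98023 + 0.4672 + 0.19 = 20.225 ft²·°F·h/BTU
Q = A·ΔT/R = 596.6 × (69.48 − 19.74) / 20.225 = 1467.2 BTU/h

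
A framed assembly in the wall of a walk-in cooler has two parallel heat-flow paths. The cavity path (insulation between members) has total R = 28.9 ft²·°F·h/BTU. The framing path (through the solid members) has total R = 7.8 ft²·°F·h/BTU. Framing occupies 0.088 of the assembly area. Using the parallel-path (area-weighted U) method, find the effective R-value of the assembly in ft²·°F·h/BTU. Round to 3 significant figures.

U_eff = 0.912/28.9 + 0.088/7.8 = 0.03156 + 0.01128 = 0.04284
R_eff = 1/U_eff = 23.34 ft²·°F·h/BTU

23.3 ft²·°F·h/BTU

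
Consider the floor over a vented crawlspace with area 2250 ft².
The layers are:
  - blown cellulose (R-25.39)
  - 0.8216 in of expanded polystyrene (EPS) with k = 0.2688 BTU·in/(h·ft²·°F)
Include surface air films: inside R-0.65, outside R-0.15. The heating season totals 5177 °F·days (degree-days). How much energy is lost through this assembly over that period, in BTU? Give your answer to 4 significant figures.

0.8216/0.2688 = 3.0565
R_total = 0.65 + 25.39 + 3.0565 + 0.15 = 29.247 ft²·°F·h/BTU
E = A × HDD × 24 / R = 2250 × 5177 × 24 / 29.247 = 9558700 BTU

9559000 BTU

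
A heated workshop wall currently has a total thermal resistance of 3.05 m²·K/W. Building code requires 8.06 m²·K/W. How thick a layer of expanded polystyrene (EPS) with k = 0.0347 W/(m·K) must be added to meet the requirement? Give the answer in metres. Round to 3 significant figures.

ΔR = 8.06 − 3.05 = 5.01 m²·K/W
L = ΔR × k = 5.01 × 0.0347 = 0.1738 m

0.174 m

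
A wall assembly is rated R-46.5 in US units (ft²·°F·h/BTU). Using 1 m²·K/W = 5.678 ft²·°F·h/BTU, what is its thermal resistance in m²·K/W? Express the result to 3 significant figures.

R_SI = 46.5/5.678 = 8.19

8.19 m²·K/W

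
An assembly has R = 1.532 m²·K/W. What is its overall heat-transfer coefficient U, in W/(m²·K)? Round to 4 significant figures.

U = 1/R = 1/1.532 = 0.65274

0.6527 W/(m²·K)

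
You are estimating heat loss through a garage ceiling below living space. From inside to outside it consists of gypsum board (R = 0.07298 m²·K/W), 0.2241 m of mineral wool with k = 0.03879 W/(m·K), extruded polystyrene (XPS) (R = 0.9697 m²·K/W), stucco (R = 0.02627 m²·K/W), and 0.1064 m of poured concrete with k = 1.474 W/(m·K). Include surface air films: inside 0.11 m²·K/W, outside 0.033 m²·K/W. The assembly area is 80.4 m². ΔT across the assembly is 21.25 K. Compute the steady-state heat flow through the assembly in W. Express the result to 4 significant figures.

241.9 W

0.2241/0.03879 = 5.7773
0.1064/1.474 = 0.072185
R_total = 0.11 + 0.07298 + 5.7773 + 0.9697 + 0.02627 + 0.072185 + 0.033 = 7.0614 m²·K/W
Q = A·ΔT/R = 80.4 × 21.25 / 7.0614 = 241.95 W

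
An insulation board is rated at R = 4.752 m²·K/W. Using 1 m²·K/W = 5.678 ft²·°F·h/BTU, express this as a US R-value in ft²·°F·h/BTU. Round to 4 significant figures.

R_US = 4.752 × 5.678 = 26.982

26.98 ft²·°F·h/BTU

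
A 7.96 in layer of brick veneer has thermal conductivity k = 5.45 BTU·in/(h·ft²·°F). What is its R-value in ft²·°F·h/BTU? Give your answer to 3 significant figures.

1.46 ft²·°F·h/BTU

R = L/k = 7.96/5.45 = 1.461 ft²·°F·h/BTU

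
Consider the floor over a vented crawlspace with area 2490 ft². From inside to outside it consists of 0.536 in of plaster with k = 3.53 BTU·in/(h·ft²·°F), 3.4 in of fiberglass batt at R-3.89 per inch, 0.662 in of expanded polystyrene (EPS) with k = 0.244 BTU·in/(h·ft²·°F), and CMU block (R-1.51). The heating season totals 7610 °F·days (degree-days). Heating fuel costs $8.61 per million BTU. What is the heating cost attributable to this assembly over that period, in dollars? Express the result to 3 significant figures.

0.536/3.53 = 0.1518
3.4 × 3.89 = 13.23
0.662/0.244 = 2.713
R_total = 0.1518 + 13.23 + 2.713 + 1.51 = 17.6 ft²·°F·h/BTU
E = A × HDD × 24 / R = 2490 × 7610 × 24 / 17.6 = 25840000 BTU
Cost = 25840000/10⁶ × 8.61 = $222.5

222 dollars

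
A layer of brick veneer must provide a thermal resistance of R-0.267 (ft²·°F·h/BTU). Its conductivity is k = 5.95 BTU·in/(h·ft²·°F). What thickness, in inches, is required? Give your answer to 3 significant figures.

1.59 in

L = R × k = 0.267 × 5.95 = 1.589 in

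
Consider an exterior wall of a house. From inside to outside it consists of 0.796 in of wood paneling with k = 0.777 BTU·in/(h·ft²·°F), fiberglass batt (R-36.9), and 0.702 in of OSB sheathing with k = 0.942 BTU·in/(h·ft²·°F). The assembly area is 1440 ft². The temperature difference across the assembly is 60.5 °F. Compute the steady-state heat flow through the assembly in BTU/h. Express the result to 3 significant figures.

0.796/0.777 = 1.024
0.702/0.942 = 0.7452
R_total = 1.024 + 36.9 + 0.7452 = 38.67 ft²·°F·h/BTU
Q = A·ΔT/R = 1440 × 60.5 / 38.67 = 2253 BTU/h

2250 BTU/h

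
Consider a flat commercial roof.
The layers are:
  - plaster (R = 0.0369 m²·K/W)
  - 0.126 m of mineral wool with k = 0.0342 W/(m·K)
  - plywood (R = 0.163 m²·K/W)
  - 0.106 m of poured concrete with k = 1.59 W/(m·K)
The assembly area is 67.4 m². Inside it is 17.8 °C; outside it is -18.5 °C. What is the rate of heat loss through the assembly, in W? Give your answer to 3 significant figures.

619 W

0.126/0.0342 = 3.684
0.106/1.59 = 0.06667
R_total = 0.0369 + 3.684 + 0.163 + 0.06667 = 3.951 m²·K/W
Q = A·ΔT/R = 67.4 × (17.8 − (-18.5)) / 3.951 = 619.3 W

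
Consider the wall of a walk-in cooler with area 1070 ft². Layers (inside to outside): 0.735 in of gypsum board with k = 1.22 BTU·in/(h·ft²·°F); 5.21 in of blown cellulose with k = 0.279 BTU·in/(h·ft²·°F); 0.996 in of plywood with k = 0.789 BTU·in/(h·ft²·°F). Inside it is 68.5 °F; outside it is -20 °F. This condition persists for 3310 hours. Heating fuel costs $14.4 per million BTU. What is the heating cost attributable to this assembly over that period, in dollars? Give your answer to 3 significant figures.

0.735/1.22 = 0.6025
5.21/0.279 = 18.67
0.996/0.789 = 1.262
R_total = 0.6025 + 18.67 + 1.262 = 20.54 ft²·°F·h/BTU
Q = 1070 × (68.5 − (-20)) / 20.54 = 4611 BTU/h
E = 4611 × 3310 = 15260000 BTU
Cost = 15260000/10⁶ × 14.4 = $219.8

220 dollars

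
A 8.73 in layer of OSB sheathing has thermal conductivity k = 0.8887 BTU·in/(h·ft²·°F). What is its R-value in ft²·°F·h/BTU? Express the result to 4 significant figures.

9.823 ft²·°F·h/BTU

R = L/k = 8.73/0.8887 = 9.8233 ft²·°F·h/BTU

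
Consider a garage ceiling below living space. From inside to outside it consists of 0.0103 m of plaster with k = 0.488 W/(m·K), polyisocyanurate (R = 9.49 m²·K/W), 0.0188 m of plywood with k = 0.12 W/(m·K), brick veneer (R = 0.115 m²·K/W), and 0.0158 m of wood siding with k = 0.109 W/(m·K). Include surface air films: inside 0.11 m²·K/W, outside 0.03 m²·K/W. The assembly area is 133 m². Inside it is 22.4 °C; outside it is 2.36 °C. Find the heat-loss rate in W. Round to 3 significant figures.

0.0103/0.488 = 0.02111
0.0188/0.12 = 0.1567
0.0158/0.109 = 0.145
R_total = 0.11 + 0.02111 + 9.49 + 0.1567 + 0.115 + 0.145 + 0.03 = 10.07 m²·K/W
Q = A·ΔT/R = 133 × (22.4 − 2.36) / 10.07 = 264.7 W

265 W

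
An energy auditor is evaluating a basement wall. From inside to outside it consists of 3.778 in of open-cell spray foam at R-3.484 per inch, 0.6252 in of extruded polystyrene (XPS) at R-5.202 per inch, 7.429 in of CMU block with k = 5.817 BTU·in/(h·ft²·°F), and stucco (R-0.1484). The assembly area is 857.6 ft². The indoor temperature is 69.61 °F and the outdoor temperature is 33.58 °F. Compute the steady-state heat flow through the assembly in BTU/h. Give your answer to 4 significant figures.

1732 BTU/h

3.778 × 3.484 = 13.163
0.6252 × 5.202 = 3.2523
7.429/5.817 = 1.2771
R_total = 13.163 + 3.2523 + 1.2771 + 0.1484 = 17.84 ft²·°F·h/BTU
Q = A·ΔT/R = 857.6 × (69.61 − 33.58) / 17.84 = 1732 BTU/h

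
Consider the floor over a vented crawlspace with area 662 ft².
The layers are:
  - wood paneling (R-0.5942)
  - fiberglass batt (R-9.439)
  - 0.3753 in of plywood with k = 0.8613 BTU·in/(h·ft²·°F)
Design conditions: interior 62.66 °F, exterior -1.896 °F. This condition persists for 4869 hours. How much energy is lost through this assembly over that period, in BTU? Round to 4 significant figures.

0.3753/0.8613 = 0.43574
R_total = 0.5942 + 9.439 + 0.43574 = 10.469 ft²·°F·h/BTU
Q = 662 × (62.66 − (-1.896)) / 10.469 = 4082.2 BTU/h
E = 4082.2 × 4869 = 19876000 BTU

19880000 BTU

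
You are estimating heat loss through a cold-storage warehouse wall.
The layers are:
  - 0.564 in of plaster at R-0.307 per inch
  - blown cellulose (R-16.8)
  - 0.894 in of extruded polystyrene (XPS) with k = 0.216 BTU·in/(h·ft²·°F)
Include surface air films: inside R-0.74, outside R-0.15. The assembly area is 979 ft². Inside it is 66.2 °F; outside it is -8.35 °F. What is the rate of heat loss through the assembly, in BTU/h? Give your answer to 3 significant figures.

3320 BTU/h

0.564 × 0.307 = 0.1731
0.894/0.216 = 4.139
R_total = 0.74 + 0.1731 + 16.8 + 4.139 + 0.15 = 22 ft²·°F·h/BTU
Q = A·ΔT/R = 979 × (66.2 − (-8.35)) / 22 = 3317 BTU/h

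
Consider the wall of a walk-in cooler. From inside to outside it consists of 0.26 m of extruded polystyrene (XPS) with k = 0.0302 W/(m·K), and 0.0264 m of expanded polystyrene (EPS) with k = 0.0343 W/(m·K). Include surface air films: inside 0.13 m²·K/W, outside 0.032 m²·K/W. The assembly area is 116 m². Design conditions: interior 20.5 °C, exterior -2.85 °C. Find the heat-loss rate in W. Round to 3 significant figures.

284 W

0.26/0.0302 = 8.609
0.0264/0.0343 = 0.7697
R_total = 0.13 + 8.609 + 0.7697 + 0.032 = 9.541 m²·K/W
Q = A·ΔT/R = 116 × (20.5 − (-2.85)) / 9.541 = 283.9 W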